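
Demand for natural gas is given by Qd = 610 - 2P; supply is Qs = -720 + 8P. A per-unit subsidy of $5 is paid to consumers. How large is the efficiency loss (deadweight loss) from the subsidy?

Deadweight loss = $20

Pre-subsidy: 610 - 2P = -720 + 8P gives P* = 133, Q* = 344.
With the rebate, buyers effectively pay Pb = Ps − 5, where Ps is the price sellers receive.
Demand in terms of Ps becomes Qd = 610 − 2(Ps − 5) = 620 - 2Ps. Setting this equal to supply: 620 - 2Ps = -720 + 8Ps, so Ps = 134.
Buyers pay Pb = 134 − 5 = 129; Q' = -720 + 8·134 = 352.
The subsidy expands output by 352 − 344 = 8 past the efficient level; on those units the gap between marginal cost and willingness to pay runs from 0 up to 5.
DWL = ½ × 5 × 8 = 20.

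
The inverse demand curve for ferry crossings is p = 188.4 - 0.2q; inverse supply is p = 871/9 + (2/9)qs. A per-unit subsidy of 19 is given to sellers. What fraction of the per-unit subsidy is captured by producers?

Producer share = 10/19

Pre-subsidy: 188.4 - 0.2q = 871/9 + (2/9)q gives q* = 217 and p* = 145.
With the subsidy, sellers receive ps = pb + 19 for each unit, where pb is the price buyers pay.
On the curves, pb = 188.4 - 0.2q and ps = 871/9 + (2/9)q; the wedge ps − pb = 19 gives 871/9 + (2/9)q − (188.4 - 0.2q) = 19, so q' = 262.
Then pb = 188.4 − 0.2·262 = 136 and ps = 871/9 + (2/9)·262 = 155.
Buyers' price falls by p* − pb = 145 − 136 = 9; sellers' price rises by ps − p* = 155 − 145 = 10.
So producers capture 10/19 = 10/19 of each unit of subsidy.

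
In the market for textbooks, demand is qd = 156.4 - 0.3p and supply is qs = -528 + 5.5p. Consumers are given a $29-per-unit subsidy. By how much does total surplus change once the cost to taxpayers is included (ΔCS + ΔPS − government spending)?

Net change in total surplus = -$119.625

Pre-subsidy: 156.4 - 0.3p = -528 + 5.5p gives p* = 118, q* = 121.
With the rebate, buyers effectively pay pb = ps − 29, where ps is the price sellers receive.
Demand in terms of ps becomes qd = 156.4 − 0.3(ps − 29) = 165.1 - 0.3ps. Setting this equal to supply: 165.1 - 0.3ps = -528 + 5.5ps, so ps = 119.5.
Buyers pay pb = 119.5 − 29 = 90.5; q' = -528 + 5.5·119.5 = 129.25.
ΔCS = ½(121 + 129.25)(118 − 90.5) = 3440.9375; ΔPS = ½(121 + 129.25)(119.5 − 118) = 187.6875.
Government spending = 29 × 129.25 = 3748.25.
Net change = 3440.9375 + 187.6875 − 3748.25 = -119.625. The loss equals the DWL triangle ½·29·8.25.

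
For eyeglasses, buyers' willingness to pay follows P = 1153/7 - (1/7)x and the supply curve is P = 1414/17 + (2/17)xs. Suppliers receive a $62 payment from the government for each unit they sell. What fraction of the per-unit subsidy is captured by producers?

Pre-subsidy: 1153/7 - (1/7)x = 1414/17 + (2/17)x gives x* = 313 and P* = 120.
With the subsidy, sellers receive Ps = Pb + 62 for each unit, where Pb is the price buyers pay.
On the curves, Pb = 1153/7 - (1/7)x and Ps = 1414/17 + (2/17)x; the wedge Ps − Pb = 62 gives 1414/17 + (2/17)x − (1153/7 - (1/7)x) = 62, so x' = 551.
Then Pb = 1153/7 − (1/7)·551 = 86 and Ps = 1414/17 + (2/17)·551 = 148.
Buyers' price falls by P* − Pb = 120 − 86 = 34; sellers' price rises by Ps − P* = 148 − 120 = 28.
So producers capture 28/62 = 14/31 of each unit of subsidy.

Producer share = 14/31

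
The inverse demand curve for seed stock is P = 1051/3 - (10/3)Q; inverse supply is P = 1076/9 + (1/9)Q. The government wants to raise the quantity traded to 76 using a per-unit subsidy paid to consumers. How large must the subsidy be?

Required subsidy s = 31 per unit

At Q = 76, from the demand curve buyers pay Pb = 1051/3 − (10/3)·76 = 97; from the supply curve sellers need Ps = 1076/9 + (1/9)·76 = 128.
The subsidy must fill the gap: s = Ps − Pb = 128 − 97 = 31.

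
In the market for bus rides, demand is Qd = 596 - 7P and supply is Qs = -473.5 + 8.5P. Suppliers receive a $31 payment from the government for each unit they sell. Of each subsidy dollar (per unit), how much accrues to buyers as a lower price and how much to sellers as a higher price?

Pre-subsidy: 596 - 7P = -473.5 + 8.5P gives P* = 69, Q* = 113.
With the subsidy, sellers receive Ps = Pb + 31 for each unit, where Pb is the price buyers pay.
Supply in terms of Pb becomes Qs = -473.5 + 8.5(Pb + 31) = -210 + 8.5Pb. Setting this equal to demand: 596 - 7Pb = -210 + 8.5Pb, so Pb = 52.
Sellers receive Ps = 52 + 31 = 83; Q' = 596 − 7·52 = 232.
Buyers' price falls by P* − Pb = 69 − 52 = 17; sellers' price rises by Ps − P* = 83 − 69 = 14.

Buyers gain $17 per unit; sellers gain $14 per unit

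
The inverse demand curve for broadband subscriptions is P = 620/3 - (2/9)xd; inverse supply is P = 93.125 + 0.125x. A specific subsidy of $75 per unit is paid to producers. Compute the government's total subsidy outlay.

Pre-subsidy: 620/3 - (2/9)x = 93.125 + 0.125x gives x* = 327 and P* = 134.
With the subsidy, sellers receive Ps = Pb + 75 for each unit, where Pb is the price buyers pay.
On the curves, Pb = 620/3 - (2/9)x and Ps = 93.125 + 0.125x; the wedge Ps − Pb = 75 gives 93.125 + 0.125x − (620/3 - (2/9)x) = 75, so x' = 543.
Then Pb = 620/3 − (2/9)·543 = 86 and Ps = 93.125 + 0.125·543 = 161.
Government outlay = subsidy × quantity = 75 × 543 = 40725.

Government cost = $40725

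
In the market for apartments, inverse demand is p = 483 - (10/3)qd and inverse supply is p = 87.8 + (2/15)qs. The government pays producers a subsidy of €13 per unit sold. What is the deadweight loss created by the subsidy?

Pre-subsidy: 483 - (10/3)q = 87.8 + (2/15)q gives q* = 114 and p* = 103.
With the subsidy, sellers receive ps = pb + 13 for each unit, where pb is the price buyers pay.
On the curves, pb = 483 - (10/3)q and ps = 87.8 + (2/15)q; the wedge ps − pb = 13 gives 87.8 + (2/15)q − (483 - (10/3)q) = 13, so q' = 117.75.
Then pb = 483 − (10/3)·117.75 = 90.5 and ps = 87.8 + (2/15)·117.75 = 103.5.
The subsidy expands output by 117.75 − 114 = 3.75 past the efficient level; on those units the gap between marginal cost and willingness to pay runs from 0 up to 13.
DWL = ½ × 13 × 3.75 = 24.375.

Deadweight loss = €24.375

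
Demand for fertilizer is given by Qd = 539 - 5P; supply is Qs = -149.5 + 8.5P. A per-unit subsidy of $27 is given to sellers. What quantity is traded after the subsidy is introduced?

Pre-subsidy: 539 - 5P = -149.5 + 8.5P gives P* = 51, Q* = 284.
With the subsidy, sellers receive Ps = Pb + 27 for each unit, where Pb is the price buyers pay.
Supply in terms of Pb becomes Qs = -149.5 + 8.5(Pb + 27) = 80 + 8.5Pb. Setting this equal to demand: 539 - 5Pb = 80 + 8.5Pb, so Pb = 34.
Sellers receive Ps = 34 + 27 = 61; Q' = 539 − 5·34 = 369.

Q' = 369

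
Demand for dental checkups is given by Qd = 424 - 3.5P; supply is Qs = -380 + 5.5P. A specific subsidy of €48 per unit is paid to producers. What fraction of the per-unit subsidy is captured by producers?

Producer share = 7/18

Pre-subsidy: 424 - 3.5P = -380 + 5.5P gives P* = 268/3, Q* = 334/3.
With the subsidy, sellers receive Ps = Pb + 48 for each unit, where Pb is the price buyers pay.
Supply in terms of Pb becomes Qs = -380 + 5.5(Pb + 48) = -116 + 5.5Pb. Setting this equal to demand: 424 - 3.5Pb = -116 + 5.5Pb, so Pb = 60.
Sellers receive Ps = 60 + 48 = 108; Q' = 424 − 3.5·60 = 214.
Buyers' price falls by P* − Pb = 268/3 − 60 = 88/3; sellers' price rises by Ps − P* = 108 − 268/3 = 56/3.
So producers capture (56/3)/48 = 7/18 of each unit of subsidy.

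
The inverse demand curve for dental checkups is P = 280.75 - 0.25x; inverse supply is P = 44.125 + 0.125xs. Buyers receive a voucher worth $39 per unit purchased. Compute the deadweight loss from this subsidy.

Pre-subsidy: 280.75 - 0.25x = 44.125 + 0.125x gives x* = 631 and P* = 123.
With the rebate, buyers effectively pay Pb = Ps − 39, where Ps is the price sellers receive.
On the curves, Pb = 280.75 - 0.25x and Ps = 44.125 + 0.125x; the wedge Ps − Pb = 39 gives 44.125 + 0.125x − (280.75 - 0.25x) = 39, so x' = 735.
Then Pb = 280.75 − 0.25·735 = 97 and Ps = 44.125 + 0.125·735 = 136.
The subsidy expands output by 735 − 631 = 104 past the efficient level; on those units the gap between marginal cost and willingness to pay runs from 0 up to 39.
DWL = ½ × 39 × 104 = 2028.

Deadweight loss = $2028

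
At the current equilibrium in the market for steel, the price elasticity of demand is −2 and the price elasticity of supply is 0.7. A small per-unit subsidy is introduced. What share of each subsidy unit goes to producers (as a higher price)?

Producer share = 20/27

For a small subsidy around the equilibrium, the benefit split depends on the relative slopes, which at a point are proportional to the elasticities.
Buyer share = εs/(εs + |εd|) = 0.7/(0.7 + 2) = 7/27; seller share = |εd|/(εs + |εd|) = 20/27.
So producers capture 20/27 of the subsidy.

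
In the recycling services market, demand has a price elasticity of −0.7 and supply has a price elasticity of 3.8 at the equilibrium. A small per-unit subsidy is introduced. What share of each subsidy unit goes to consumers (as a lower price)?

For a small subsidy around the equilibrium, the benefit split depends on the relative slopes, which at a point are proportional to the elasticities.
Buyer share = εs/(εs + |εd|) = 3.8/(3.8 + 0.7) = 38/45; seller share = |εd|/(εs + |εd|) = 7/45.

Consumer share = 38/45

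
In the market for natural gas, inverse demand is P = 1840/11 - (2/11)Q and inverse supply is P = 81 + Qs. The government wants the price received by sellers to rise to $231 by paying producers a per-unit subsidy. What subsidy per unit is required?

At a seller price of 231, quantity supplied is -81 + 1·231 = 150.
Buyers absorb 150 only when they pay Pb = 1840/11 − (2/11)·150 = 140.
s = Ps − Pb = 231 − 140 = 91.

Required subsidy s = $91 per unit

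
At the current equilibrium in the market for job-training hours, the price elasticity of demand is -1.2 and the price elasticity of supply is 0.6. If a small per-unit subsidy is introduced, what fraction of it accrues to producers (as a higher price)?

For a small subsidy around the equilibrium, the benefit split depends on the relative slopes, which at a point are proportional to the elasticities.
Buyer share = εs/(εs + |εd|) = 0.6/(0.6 + 1.2) = 1/3; seller share = |εd|/(εs + |εd|) = 2/3.
So producers capture 2/3 of the subsidy.

Producer share = 2/3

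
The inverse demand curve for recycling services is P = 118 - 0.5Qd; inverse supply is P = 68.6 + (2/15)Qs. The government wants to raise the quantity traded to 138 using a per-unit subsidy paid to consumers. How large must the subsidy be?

Required subsidy s = 38 per unit

At Q = 138, from the demand curve buyers pay Pb = 118 − 0.5·138 = 49; from the supply curve sellers need Ps = 68.6 + (2/15)·138 = 87.
The subsidy must fill the gap: s = Ps − Pb = 87 − 49 = 38.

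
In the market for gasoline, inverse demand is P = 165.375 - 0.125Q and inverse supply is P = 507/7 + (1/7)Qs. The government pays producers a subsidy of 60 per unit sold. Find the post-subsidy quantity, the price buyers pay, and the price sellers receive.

Pre-subsidy: 165.375 - 0.125Q = 507/7 + (1/7)Q gives Q* = 347 and P* = 122.
With the subsidy, sellers receive Ps = Pb + 60 for each unit, where Pb is the price buyers pay.
On the curves, Pb = 165.375 - 0.125Q and Ps = 507/7 + (1/7)Q; the wedge Ps − Pb = 60 gives 507/7 + (1/7)Q − (165.375 - 0.125Q) = 60, so Q' = 571.
Then Pb = 165.375 − 0.125·571 = 94 and Ps = 507/7 + (1/7)·571 = 154.

Q' = 571; buyers pay 94; sellers receive 154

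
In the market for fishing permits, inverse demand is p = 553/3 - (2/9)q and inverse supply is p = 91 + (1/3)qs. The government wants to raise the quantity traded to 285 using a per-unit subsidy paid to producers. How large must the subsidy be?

Required subsidy s = 65 per unit

At q = 285, from the demand curve buyers pay pb = 553/3 − (2/9)·285 = 121; from the supply curve sellers need ps = 91 + (1/3)·285 = 186.
The subsidy must fill the gap: s = ps − pb = 186 − 121 = 65.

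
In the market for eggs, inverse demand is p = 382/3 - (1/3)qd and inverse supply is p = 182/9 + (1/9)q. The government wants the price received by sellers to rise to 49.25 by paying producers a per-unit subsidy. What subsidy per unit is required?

Required subsidy s = 9 per unit

At a seller price of 49.25, quantity supplied is -182 + 9·49.25 = 261.25.
Buyers absorb 261.25 only when they pay pb = 382/3 − (1/3)·261.25 = 40.25.
s = ps − pb = 49.25 − 40.25 = 9.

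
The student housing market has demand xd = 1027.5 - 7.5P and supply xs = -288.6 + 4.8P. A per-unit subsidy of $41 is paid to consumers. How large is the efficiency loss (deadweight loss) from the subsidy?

Pre-subsidy: 1027.5 - 7.5P = -288.6 + 4.8P gives P* = 107, x* = 225.
With the rebate, buyers effectively pay Pb = Ps − 41, where Ps is the price sellers receive.
Demand in terms of Ps becomes xd = 1027.5 − 7.5(Ps − 41) = 1335 - 7.5Ps. Setting this equal to supply: 1335 - 7.5Ps = -288.6 + 4.8Ps, so Ps = 132.
Buyers pay Pb = 132 − 41 = 91; x' = -288.6 + 4.8·132 = 345.
The subsidy expands output by 345 − 225 = 120 past the efficient level; on those units the gap between marginal cost and willingness to pay runs from 0 up to 41.
DWL = ½ × 41 × 120 = 2460.

Deadweight loss = $2460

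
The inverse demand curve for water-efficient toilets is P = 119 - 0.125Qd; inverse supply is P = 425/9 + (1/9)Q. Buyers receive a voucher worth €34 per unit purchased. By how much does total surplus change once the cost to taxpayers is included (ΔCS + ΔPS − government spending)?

Pre-subsidy: 119 - 0.125Q = 425/9 + (1/9)Q gives Q* = 304 and P* = 81.
With the rebate, buyers effectively pay Pb = Ps − 34, where Ps is the price sellers receive.
On the curves, Pb = 119 - 0.125Q and Ps = 425/9 + (1/9)Q; the wedge Ps − Pb = 34 gives 425/9 + (1/9)Q − (119 - 0.125Q) = 34, so Q' = 448.
Then Pb = 119 − 0.125·448 = 63 and Ps = 425/9 + (1/9)·448 = 97.
ΔCS = ½(304 + 448)(81 − 63) = 6768; ΔPS = ½(304 + 448)(97 − 81) = 6016.
Government spending = 34 × 448 = 15232.
Net change = 6768 + 6016 − 15232 = -2448. The loss equals the DWL triangle ½·34·144.

Net change in total surplus = -€2448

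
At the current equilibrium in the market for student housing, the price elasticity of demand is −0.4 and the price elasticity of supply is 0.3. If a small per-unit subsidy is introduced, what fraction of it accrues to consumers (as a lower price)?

For a small subsidy around the equilibrium, the benefit split depends on the relative slopes, which at a point are proportional to the elasticities.
Buyer share = εs/(εs + |εd|) = 0.3/(0.3 + 0.4) = 3/7; seller share = |εd|/(εs + |εd|) = 4/7.

Consumer share = 3/7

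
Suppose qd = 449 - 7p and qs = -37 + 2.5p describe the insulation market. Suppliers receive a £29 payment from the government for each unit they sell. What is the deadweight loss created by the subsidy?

Deadweight loss = 29435/38

Pre-subsidy: 449 - 7p = -37 + 2.5p gives p* = 972/19, q* = 1727/19.
With the subsidy, sellers receive ps = pb + 29 for each unit, where pb is the price buyers pay.
Supply in terms of pb becomes qs = -37 + 2.5(pb + 29) = 35.5 + 2.5pb. Setting this equal to demand: 449 - 7pb = 35.5 + 2.5pb, so pb = 827/19.
Sellers receive ps = 827/19 + 29 = 1378/19; q' = 449 − 7·(827/19) = 2742/19.
The subsidy expands output by 2742/19 − 1727/19 = 1015/19 past the efficient level; on those units the gap between marginal cost and willingness to pay runs from 0 up to 29.
DWL = ½ × 29 × 1015/19 = 29435/38.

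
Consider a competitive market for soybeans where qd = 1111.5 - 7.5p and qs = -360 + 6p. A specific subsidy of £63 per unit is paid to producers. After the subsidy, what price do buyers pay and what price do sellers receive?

Pre-subsidy: 1111.5 - 7.5p = -360 + 6p gives p* = 109, q* = 294.
With the subsidy, sellers receive ps = pb + 63 for each unit, where pb is the price buyers pay.
Supply in terms of pb becomes qs = -360 + 6(pb + 63) = 18 + 6pb. Setting this equal to demand: 1111.5 - 7.5pb = 18 + 6pb, so pb = 81.
Sellers receive ps = 81 + 63 = 144; q' = 1111.5 − 7.5·81 = 504.

Buyers pay £81; sellers receive £144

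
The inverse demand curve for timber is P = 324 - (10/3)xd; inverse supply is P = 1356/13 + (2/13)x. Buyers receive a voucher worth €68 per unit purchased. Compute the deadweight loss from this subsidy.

Deadweight loss = €663

Pre-subsidy: 324 - (10/3)x = 1356/13 + (2/13)x gives x* = 63 and P* = 114.
With the rebate, buyers effectively pay Pb = Ps − 68, where Ps is the price sellers receive.
On the curves, Pb = 324 - (10/3)x and Ps = 1356/13 + (2/13)x; the wedge Ps − Pb = 68 gives 1356/13 + (2/13)x − (324 - (10/3)x) = 68, so x' = 82.5.
Then Pb = 324 − (10/3)·82.5 = 49 and Ps = 1356/13 + (2/13)·82.5 = 117.
The subsidy expands output by 82.5 − 63 = 19.5 past the efficient level; on those units the gap between marginal cost and willingness to pay runs from 0 up to 68.
DWL = ½ × 68 × 19.5 = 663.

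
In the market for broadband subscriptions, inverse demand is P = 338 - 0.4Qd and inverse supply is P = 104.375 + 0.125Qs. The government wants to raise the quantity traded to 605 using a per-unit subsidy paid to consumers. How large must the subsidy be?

Required subsidy s = 84 per unit

At Q = 605, from the demand curve buyers pay Pb = 338 − 0.4·605 = 96; from the supply curve sellers need Ps = 104.375 + 0.125·605 = 180.
The subsidy must fill the gap: s = Ps − Pb = 180 − 96 = 84.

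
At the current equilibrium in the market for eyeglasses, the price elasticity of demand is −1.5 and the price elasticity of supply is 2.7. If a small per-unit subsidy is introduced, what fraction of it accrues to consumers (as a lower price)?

Consumer share = 9/14

For a small subsidy around the equilibrium, the benefit split depends on the relative slopes, which at a point are proportional to the elasticities.
Buyer share = εs/(εs + |εd|) = 2.7/(2.7 + 1.5) = 9/14; seller share = |εd|/(εs + |εd|) = 5/14.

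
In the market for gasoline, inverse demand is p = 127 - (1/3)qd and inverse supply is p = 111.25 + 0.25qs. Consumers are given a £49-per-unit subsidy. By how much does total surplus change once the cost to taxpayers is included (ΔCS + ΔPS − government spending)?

Pre-subsidy: 127 - (1/3)q = 111.25 + 0.25q gives q* = 27 and p* = 118.
With the rebate, buyers effectively pay pb = ps − 49, where ps is the price sellers receive.
On the curves, pb = 127 - (1/3)q and ps = 111.25 + 0.25q; the wedge ps − pb = 49 gives 111.25 + 0.25q − (127 - (1/3)q) = 49, so q' = 111.
Then pb = 127 − (1/3)·111 = 90 and ps = 111.25 + 0.25·111 = 139.
ΔCS = ½(27 + 111)(118 − 90) = 1932; ΔPS = ½(27 + 111)(139 − 118) = 1449.
Government spending = 49 × 111 = 5439.
Net change = 1932 + 1449 − 5439 = -2058. The loss equals the DWL triangle ½·49·84.

Net change in total surplus = -£2058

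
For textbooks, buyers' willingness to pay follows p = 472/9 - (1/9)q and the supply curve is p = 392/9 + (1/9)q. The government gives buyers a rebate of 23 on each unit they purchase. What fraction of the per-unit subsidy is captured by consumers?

Consumer share = 0.5

Pre-subsidy: 472/9 - (1/9)q = 392/9 + (1/9)q gives q* = 40 and p* = 48.
With the rebate, buyers effectively pay pb = ps − 23, where ps is the price sellers receive.
On the curves, pb = 472/9 - (1/9)q and ps = 392/9 + (1/9)q; the wedge ps − pb = 23 gives 392/9 + (1/9)q − (472/9 - (1/9)q) = 23, so q' = 143.5.
Then pb = 472/9 − (1/9)·143.5 = 36.5 and ps = 392/9 + (1/9)·143.5 = 59.5.
Buyers' price falls by p* − pb = 48 − 36.5 = 11.5; sellers' price rises by ps − p* = 59.5 − 48 = 11.5.
So consumers capture 11.5/23 = 0.5 of each unit of subsidy.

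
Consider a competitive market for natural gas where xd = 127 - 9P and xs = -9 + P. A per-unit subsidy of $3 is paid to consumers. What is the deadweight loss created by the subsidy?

Deadweight loss = $4.05

Pre-subsidy: 127 - 9P = -9 + P gives P* = 13.6, x* = 4.6.
With the rebate, buyers effectively pay Pb = Ps − 3, where Ps is the price sellers receive.
Demand in terms of Ps becomes xd = 127 − 9(Ps − 3) = 154 - 9Ps. Setting this equal to supply: 154 - 9Ps = -9 + Ps, so Ps = 16.3.
Buyers pay Pb = 16.3 − 3 = 13.3; x' = -9 + 1·16.3 = 7.3.
The subsidy expands output by 7.3 − 4.6 = 2.7 past the efficient level; on those units the gap between marginal cost and willingness to pay runs from 0 up to 3.
DWL = ½ × 3 × 2.7 = 4.05.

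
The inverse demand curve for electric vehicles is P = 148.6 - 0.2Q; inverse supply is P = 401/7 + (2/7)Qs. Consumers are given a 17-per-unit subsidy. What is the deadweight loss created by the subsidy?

Deadweight loss = 297.5

Pre-subsidy: 148.6 - 0.2Q = 401/7 + (2/7)Q gives Q* = 188 and P* = 111.
With the rebate, buyers effectively pay Pb = Ps − 17, where Ps is the price sellers receive.
On the curves, Pb = 148.6 - 0.2Q and Ps = 401/7 + (2/7)Q; the wedge Ps − Pb = 17 gives 401/7 + (2/7)Q − (148.6 - 0.2Q) = 17, so Q' = 223.
Then Pb = 148.6 − 0.2·223 = 104 and Ps = 401/7 + (2/7)·223 = 121.
The subsidy expands output by 223 − 188 = 35 past the efficient level; on those units the gap between marginal cost and willingness to pay runs from 0 up to 17.
DWL = ½ × 17 × 35 = 297.5.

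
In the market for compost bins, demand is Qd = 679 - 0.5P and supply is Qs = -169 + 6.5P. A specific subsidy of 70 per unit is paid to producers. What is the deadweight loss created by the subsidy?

Pre-subsidy: 679 - 0.5P = -169 + 6.5P gives P* = 848/7, Q* = 4329/7.
With the subsidy, sellers receive Ps = Pb + 70 for each unit, where Pb is the price buyers pay.
Supply in terms of Pb becomes Qs = -169 + 6.5(Pb + 70) = 286 + 6.5Pb. Setting this equal to demand: 679 - 0.5Pb = 286 + 6.5Pb, so Pb = 393/7.
Sellers receive Ps = 393/7 + 70 = 883/7; Q' = 679 − 0.5·(393/7) = 9113/14.
The subsidy expands output by 9113/14 − 4329/7 = 32.5 past the efficient level; on those units the gap between marginal cost and willingness to pay runs from 0 up to 70.
DWL = ½ × 70 × 32.5 = 1137.5.

Deadweight loss = 1137.5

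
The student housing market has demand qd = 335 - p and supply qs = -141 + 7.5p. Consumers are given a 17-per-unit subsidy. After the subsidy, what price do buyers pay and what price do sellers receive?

Buyers pay 41; sellers receive 58

Pre-subsidy: 335 - p = -141 + 7.5p gives p* = 56, q* = 279.
With the rebate, buyers effectively pay pb = ps − 17, where ps is the price sellers receive.
Demand in terms of ps becomes qd = 335 − 1(ps − 17) = 352 - ps. Setting this equal to supply: 352 - ps = -141 + 7.5ps, so ps = 58.
Buyers pay pb = 58 − 17 = 41; q' = -141 + 7.5·58 = 294.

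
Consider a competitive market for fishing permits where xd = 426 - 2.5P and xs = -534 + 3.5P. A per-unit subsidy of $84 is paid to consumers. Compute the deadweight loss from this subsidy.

Deadweight loss = $5145

Pre-subsidy: 426 - 2.5P = -534 + 3.5P gives P* = 160, x* = 26.
With the rebate, buyers effectively pay Pb = Ps − 84, where Ps is the price sellers receive.
Demand in terms of Ps becomes xd = 426 − 2.5(Ps − 84) = 636 - 2.5Ps. Setting this equal to supply: 636 - 2.5Ps = -534 + 3.5Ps, so Ps = 195.
Buyers pay Pb = 195 − 84 = 111; x' = -534 + 3.5·195 = 148.5.
The subsidy expands output by 148.5 − 26 = 122.5 past the efficient level; on those units the gap between marginal cost and willingness to pay runs from 0 up to 84.
DWL = ½ × 84 × 122.5 = 5145.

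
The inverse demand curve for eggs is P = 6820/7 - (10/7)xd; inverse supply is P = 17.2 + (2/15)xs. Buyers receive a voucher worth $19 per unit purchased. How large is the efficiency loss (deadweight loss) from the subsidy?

Pre-subsidy: 6820/7 - (10/7)x = 17.2 + (2/15)x gives x* = 50247/82 and P* = 4055/41.
With the rebate, buyers effectively pay Pb = Ps − 19, where Ps is the price sellers receive.
On the curves, Pb = 6820/7 - (10/7)x and Ps = 17.2 + (2/15)x; the wedge Ps − Pb = 19 gives 17.2 + (2/15)x − (6820/7 - (10/7)x) = 19, so x' = 102489/164.
Then Pb = 6820/7 − (10/7)·(102489/164) = 6685/82 and Ps = 17.2 + (2/15)·(102489/164) = 8243/82.
The subsidy expands output by 102489/164 − 50247/82 = 1995/164 past the efficient level; on those units the gap between marginal cost and willingness to pay runs from 0 up to 19.
DWL = ½ × 19 × 1995/164 = 37905/328.

Deadweight loss = 37905/328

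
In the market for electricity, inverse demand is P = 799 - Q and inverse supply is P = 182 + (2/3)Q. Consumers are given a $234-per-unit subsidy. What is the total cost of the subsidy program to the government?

Pre-subsidy: 799 - Q = 182 + (2/3)Q gives Q* = 370.2 and P* = 428.8.
With the rebate, buyers effectively pay Pb = Ps − 234, where Ps is the price sellers receive.
On the curves, Pb = 799 - Q and Ps = 182 + (2/3)Q; the wedge Ps − Pb = 234 gives 182 + (2/3)Q − (799 - Q) = 234, so Q' = 510.6.
Then Pb = 799 − 1·510.6 = 288.4 and Ps = 182 + (2/3)·510.6 = 522.4.
Government outlay = subsidy × quantity = 234 × 510.6 = 119480.4.

Government cost = $119480.4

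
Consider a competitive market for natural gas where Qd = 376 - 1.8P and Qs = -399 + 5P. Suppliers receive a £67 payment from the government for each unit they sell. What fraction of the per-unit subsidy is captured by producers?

Producer share = 9/34

Pre-subsidy: 376 - 1.8P = -399 + 5P gives P* = 3875/34, Q* = 5809/34.
With the subsidy, sellers receive Ps = Pb + 67 for each unit, where Pb is the price buyers pay.
Supply in terms of Pb becomes Qs = -399 + 5(Pb + 67) = -64 + 5Pb. Setting this equal to demand: 376 - 1.8Pb = -64 + 5Pb, so Pb = 1100/17.
Sellers receive Ps = 1100/17 + 67 = 2239/17; Q' = 376 − 1.8·(1100/17) = 4412/17.
Buyers' price falls by P* − Pb = 3875/34 − 1100/17 = 1675/34; sellers' price rises by Ps − P* = 2239/17 − 3875/34 = 603/34.
So producers capture (603/34)/67 = 9/34 of each unit of subsidy.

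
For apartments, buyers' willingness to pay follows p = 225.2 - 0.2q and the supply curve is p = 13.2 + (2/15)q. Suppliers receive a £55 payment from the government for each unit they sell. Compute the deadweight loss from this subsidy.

Deadweight loss = £4537.5

Pre-subsidy: 225.2 - 0.2q = 13.2 + (2/15)q gives q* = 636 and p* = 98.
With the subsidy, sellers receive ps = pb + 55 for each unit, where pb is the price buyers pay.
On the curves, pb = 225.2 - 0.2q and ps = 13.2 + (2/15)q; the wedge ps − pb = 55 gives 13.2 + (2/15)q − (225.2 - 0.2q) = 55, so q' = 801.
Then pb = 225.2 − 0.2·801 = 65 and ps = 13.2 + (2/15)·801 = 120.
The subsidy expands output by 801 − 636 = 165 past the efficient level; on those units the gap between marginal cost and willingness to pay runs from 0 up to 55.
DWL = ½ × 55 × 165 = 4537.5.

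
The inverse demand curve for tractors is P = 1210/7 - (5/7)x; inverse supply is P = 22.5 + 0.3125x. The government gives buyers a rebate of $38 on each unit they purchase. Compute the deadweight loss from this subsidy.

Pre-subsidy: 1210/7 - (5/7)x = 22.5 + 0.3125x gives x* = 3368/23 and P* = 1570/23.
With the rebate, buyers effectively pay Pb = Ps − 38, where Ps is the price sellers receive.
On the curves, Pb = 1210/7 - (5/7)x and Ps = 22.5 + 0.3125x; the wedge Ps − Pb = 38 gives 22.5 + 0.3125x − (1210/7 - (5/7)x) = 38, so x' = 21096/115.
Then Pb = 1210/7 − (5/7)·(21096/115) = 962/23 and Ps = 22.5 + 0.3125·(21096/115) = 1836/23.
The subsidy expands output by 21096/115 − 3368/23 = 4256/115 past the efficient level; on those units the gap between marginal cost and willingness to pay runs from 0 up to 38.
DWL = ½ × 38 × 4256/115 = 80864/115.

Deadweight loss = 80864/115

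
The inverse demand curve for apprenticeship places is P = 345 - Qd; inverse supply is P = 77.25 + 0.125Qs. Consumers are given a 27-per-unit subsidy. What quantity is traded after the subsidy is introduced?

Pre-subsidy: 345 - Q = 77.25 + 0.125Q gives Q* = 238 and P* = 107.
With the rebate, buyers effectively pay Pb = Ps − 27, where Ps is the price sellers receive.
On the curves, Pb = 345 - Q and Ps = 77.25 + 0.125Q; the wedge Ps − Pb = 27 gives 77.25 + 0.125Q − (345 - Q) = 27, so Q' = 262.
Then Pb = 345 − 1·262 = 83 and Ps = 77.25 + 0.125·262 = 110.

Q' = 262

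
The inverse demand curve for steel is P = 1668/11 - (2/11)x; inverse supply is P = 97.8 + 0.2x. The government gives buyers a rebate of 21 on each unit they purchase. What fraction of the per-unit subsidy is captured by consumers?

Consumer share = 10/21

Pre-subsidy: 1668/11 - (2/11)x = 97.8 + 0.2x gives x* = 141 and P* = 126.
With the rebate, buyers effectively pay Pb = Ps − 21, where Ps is the price sellers receive.
On the curves, Pb = 1668/11 - (2/11)x and Ps = 97.8 + 0.2x; the wedge Ps − Pb = 21 gives 97.8 + 0.2x − (1668/11 - (2/11)x) = 21, so x' = 196.
Then Pb = 1668/11 − (2/11)·196 = 116 and Ps = 97.8 + 0.2·196 = 137.
Buyers' price falls by P* − Pb = 126 − 116 = 10; sellers' price rises by Ps − P* = 137 − 126 = 11.
So consumers capture 10/21 = 10/21 of each unit of subsidy.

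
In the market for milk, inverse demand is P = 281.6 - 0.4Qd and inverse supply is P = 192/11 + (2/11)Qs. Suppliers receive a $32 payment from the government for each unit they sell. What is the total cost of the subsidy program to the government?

Government cost = $16288

Pre-subsidy: 281.6 - 0.4Q = 192/11 + (2/11)Q gives Q* = 454 and P* = 100.
With the subsidy, sellers receive Ps = Pb + 32 for each unit, where Pb is the price buyers pay.
On the curves, Pb = 281.6 - 0.4Q and Ps = 192/11 + (2/11)Q; the wedge Ps − Pb = 32 gives 192/11 + (2/11)Q − (281.6 - 0.4Q) = 32, so Q' = 509.
Then Pb = 281.6 − 0.4·509 = 78 and Ps = 192/11 + (2/11)·509 = 110.
Government outlay = subsidy × quantity = 32 × 509 = 16288.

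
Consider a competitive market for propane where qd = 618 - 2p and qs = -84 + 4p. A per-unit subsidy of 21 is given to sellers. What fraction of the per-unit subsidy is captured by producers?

Pre-subsidy: 618 - 2p = -84 + 4p gives p* = 117, q* = 384.
With the subsidy, sellers receive ps = pb + 21 for each unit, where pb is the price buyers pay.
Supply in terms of pb becomes qs = -84 + 4(pb + 21) = 0 + 4pb. Setting this equal to demand: 618 - 2pb = 0 + 4pb, so pb = 103.
Sellers receive ps = 103 + 21 = 124; q' = 618 − 2·103 = 412.
Buyers' price falls by p* − pb = 117 − 103 = 14; sellers' price rises by ps − p* = 124 − 117 = 7.
So producers capture 7/21 = 1/3 of each unit of subsidy.

Producer share = 1/3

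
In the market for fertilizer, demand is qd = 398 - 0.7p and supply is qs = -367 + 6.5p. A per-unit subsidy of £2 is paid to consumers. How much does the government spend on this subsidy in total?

Pre-subsidy: 398 - 0.7p = -367 + 6.5p gives p* = 106.25, q* = 323.625.
With the rebate, buyers effectively pay pb = ps − 2, where ps is the price sellers receive.
Demand in terms of ps becomes qd = 398 − 0.7(ps − 2) = 399.4 - 0.7ps. Setting this equal to supply: 399.4 - 0.7ps = -367 + 6.5ps, so ps = 958/9.
Buyers pay pb = 958/9 − 2 = 940/9; q' = -367 + 6.5·(958/9) = 2924/9.
Government outlay = subsidy × quantity = 2 × 2924/9 = 5848/9.

Government cost = 5848/9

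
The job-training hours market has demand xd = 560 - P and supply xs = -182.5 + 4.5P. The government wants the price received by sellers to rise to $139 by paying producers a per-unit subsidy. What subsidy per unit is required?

Required subsidy s = $22 per unit

At a seller price of 139, quantity supplied is -182.5 + 4.5·139 = 443.
Buyers absorb 443 only when they pay Pb with 560 − 1·Pb = 443, i.e. Pb = 117.
s = Ps − Pb = 139 − 117 = 22.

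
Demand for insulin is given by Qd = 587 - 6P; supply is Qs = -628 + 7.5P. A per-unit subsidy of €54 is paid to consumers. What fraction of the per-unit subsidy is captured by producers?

Pre-subsidy: 587 - 6P = -628 + 7.5P gives P* = 90, Q* = 47.
With the rebate, buyers effectively pay Pb = Ps − 54, where Ps is the price sellers receive.
Demand in terms of Ps becomes Qd = 587 − 6(Ps − 54) = 911 - 6Ps. Setting this equal to supply: 911 - 6Ps = -628 + 7.5Ps, so Ps = 114.
Buyers pay Pb = 114 − 54 = 60; Q' = -628 + 7.5·114 = 227.
Buyers' price falls by P* − Pb = 90 − 60 = 30; sellers' price rises by Ps − P* = 114 − 90 = 24.
So producers capture 24/54 = 4/9 of each unit of subsidy.

Producer share = 4/9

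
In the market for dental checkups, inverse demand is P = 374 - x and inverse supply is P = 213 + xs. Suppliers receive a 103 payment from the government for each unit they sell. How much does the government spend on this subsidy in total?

Government cost = 13596

Pre-subsidy: 374 - x = 213 + x gives x* = 80.5 and P* = 293.5.
With the subsidy, sellers receive Ps = Pb + 103 for each unit, where Pb is the price buyers pay.
On the curves, Pb = 374 - x and Ps = 213 + x; the wedge Ps − Pb = 103 gives 213 + x − (374 - x) = 103, so x' = 132.
Then Pb = 374 − 1·132 = 242 and Ps = 213 + 1·132 = 345.
Government outlay = subsidy × quantity = 103 × 132 = 13596.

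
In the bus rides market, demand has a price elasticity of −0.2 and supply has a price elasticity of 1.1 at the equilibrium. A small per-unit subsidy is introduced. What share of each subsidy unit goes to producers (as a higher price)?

Producer share = 2/13

For a small subsidy around the equilibrium, the benefit split depends on the relative slopes, which at a point are proportional to the elasticities.
Buyer share = εs/(εs + |εd|) = 1.1/(1.1 + 0.2) = 11/13; seller share = |εd|/(εs + |εd|) = 2/13.
So producers capture 2/13 of the subsidy.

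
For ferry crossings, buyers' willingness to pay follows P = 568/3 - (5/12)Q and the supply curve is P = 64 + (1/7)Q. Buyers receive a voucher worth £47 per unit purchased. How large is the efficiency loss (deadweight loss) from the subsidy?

Pre-subsidy: 568/3 - (5/12)Q = 64 + (1/7)Q gives Q* = 224 and P* = 96.
With the rebate, buyers effectively pay Pb = Ps − 47, where Ps is the price sellers receive.
On the curves, Pb = 568/3 - (5/12)Q and Ps = 64 + (1/7)Q; the wedge Ps − Pb = 47 gives 64 + (1/7)Q − (568/3 - (5/12)Q) = 47, so Q' = 308.
Then Pb = 568/3 − (5/12)·308 = 61 and Ps = 64 + (1/7)·308 = 108.
The subsidy expands output by 308 − 224 = 84 past the efficient level; on those units the gap between marginal cost and willingness to pay runs from 0 up to 47.
DWL = ½ × 47 × 84 = 1974.

Deadweight loss = £1974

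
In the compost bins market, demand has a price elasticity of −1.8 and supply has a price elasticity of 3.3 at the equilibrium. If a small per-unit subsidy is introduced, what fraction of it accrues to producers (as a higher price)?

For a small subsidy around the equilibrium, the benefit split depends on the relative slopes, which at a point are proportional to the elasticities.
Buyer share = εs/(εs + |εd|) = 3.3/(3.3 + 1.8) = 11/17; seller share = |εd|/(εs + |εd|) = 6/17.
So producers capture 6/17 of the subsidy.

Producer share = 6/17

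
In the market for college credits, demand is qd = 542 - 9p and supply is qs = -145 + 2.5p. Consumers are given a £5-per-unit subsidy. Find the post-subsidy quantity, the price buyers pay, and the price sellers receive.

q' = 325/23; buyers pay 1349/23; sellers receive 1464/23

Pre-subsidy: 542 - 9p = -145 + 2.5p gives p* = 1374/23, q* = 100/23.
With the rebate, buyers effectively pay pb = ps − 5, where ps is the price sellers receive.
Demand in terms of ps becomes qd = 542 − 9(ps − 5) = 587 - 9ps. Setting this equal to supply: 587 - 9ps = -145 + 2.5ps, so ps = 1464/23.
Buyers pay pb = 1464/23 − 5 = 1349/23; q' = -145 + 2.5·(1464/23) = 325/23.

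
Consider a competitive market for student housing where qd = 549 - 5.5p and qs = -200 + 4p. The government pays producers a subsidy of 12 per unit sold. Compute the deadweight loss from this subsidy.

Deadweight loss = 3168/19

Pre-subsidy: 549 - 5.5p = -200 + 4p gives p* = 1498/19, q* = 2192/19.
With the subsidy, sellers receive ps = pb + 12 for each unit, where pb is the price buyers pay.
Supply in terms of pb becomes qs = -200 + 4(pb + 12) = -152 + 4pb. Setting this equal to demand: 549 - 5.5pb = -152 + 4pb, so pb = 1402/19.
Sellers receive ps = 1402/19 + 12 = 1630/19; q' = 549 − 5.5·(1402/19) = 2720/19.
The subsidy expands output by 2720/19 − 2192/19 = 528/19 past the efficient level; on those units the gap between marginal cost and willingness to pay runs from 0 up to 12.
DWL = ½ × 12 × 528/19 = 3168/19.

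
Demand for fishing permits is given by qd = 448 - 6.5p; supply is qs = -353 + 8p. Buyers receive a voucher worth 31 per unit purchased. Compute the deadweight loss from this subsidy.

Pre-subsidy: 448 - 6.5p = -353 + 8p gives p* = 1602/29, q* = 2579/29.
With the rebate, buyers effectively pay pb = ps − 31, where ps is the price sellers receive.
Demand in terms of ps becomes qd = 448 − 6.5(ps − 31) = 649.5 - 6.5ps. Setting this equal to supply: 649.5 - 6.5ps = -353 + 8ps, so ps = 2005/29.
Buyers pay pb = 2005/29 − 31 = 1106/29; q' = -353 + 8·(2005/29) = 5803/29.
The subsidy expands output by 5803/29 − 2579/29 = 3224/29 past the efficient level; on those units the gap between marginal cost and willingness to pay runs from 0 up to 31.
DWL = ½ × 31 × 3224/29 = 49972/29.

Deadweight loss = 49972/29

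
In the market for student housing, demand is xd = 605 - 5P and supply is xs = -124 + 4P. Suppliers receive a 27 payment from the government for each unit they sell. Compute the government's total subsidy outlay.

Pre-subsidy: 605 - 5P = -124 + 4P gives P* = 81, x* = 200.
With the subsidy, sellers receive Ps = Pb + 27 for each unit, where Pb is the price buyers pay.
Supply in terms of Pb becomes xs = -124 + 4(Pb + 27) = -16 + 4Pb. Setting this equal to demand: 605 - 5Pb = -16 + 4Pb, so Pb = 69.
Sellers receive Ps = 69 + 27 = 96; x' = 605 − 5·69 = 260.
Government outlay = subsidy × quantity = 27 × 260 = 7020.

Government cost = 7020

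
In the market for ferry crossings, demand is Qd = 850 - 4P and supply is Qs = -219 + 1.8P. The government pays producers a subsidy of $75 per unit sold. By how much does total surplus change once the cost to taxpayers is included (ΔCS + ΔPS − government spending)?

Pre-subsidy: 850 - 4P = -219 + 1.8P gives P* = 5345/29, Q* = 3270/29.
With the subsidy, sellers receive Ps = Pb + 75 for each unit, where Pb is the price buyers pay.
Supply in terms of Pb becomes Qs = -219 + 1.8(Pb + 75) = -84 + 1.8Pb. Setting this equal to demand: 850 - 4Pb = -84 + 1.8Pb, so Pb = 4670/29.
Sellers receive Ps = 4670/29 + 75 = 6845/29; Q' = 850 − 4·(4670/29) = 5970/29.
ΔCS = ½(3270/29 + 5970/29)(5345/29 − 4670/29) = 3118500/841; ΔPS = ½(3270/29 + 5970/29)(6845/29 − 5345/29) = 6930000/841.
Government spending = 75 × 5970/29 = 447750/29.
Net change = 3118500/841 + 6930000/841 − 447750/29 = -101250/29. The loss equals the DWL triangle ½·75·2700/29.

Net change in total surplus = -101250/29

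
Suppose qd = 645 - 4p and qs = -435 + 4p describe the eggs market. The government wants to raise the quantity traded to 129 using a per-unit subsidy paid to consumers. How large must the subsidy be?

Required subsidy s = 12 per unit

At q = 129, invert demand for the buyer price: pb = (645 − 129)/4 = 129; invert supply for the seller price: ps = (129 − (-435))/4 = 141.
The subsidy must fill the gap: s = ps − pb = 141 − 129 = 12.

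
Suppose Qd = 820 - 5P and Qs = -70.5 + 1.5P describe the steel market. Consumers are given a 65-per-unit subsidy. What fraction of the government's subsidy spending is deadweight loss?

DWL / government spending = 5/28

Pre-subsidy: 820 - 5P = -70.5 + 1.5P gives P* = 137, Q* = 135.
With the rebate, buyers effectively pay Pb = Ps − 65, where Ps is the price sellers receive.
Demand in terms of Ps becomes Qd = 820 − 5(Ps − 65) = 1145 - 5Ps. Setting this equal to supply: 1145 - 5Ps = -70.5 + 1.5Ps, so Ps = 187.
Buyers pay Pb = 187 − 65 = 122; Q' = -70.5 + 1.5·187 = 210.
ΔCS = ½(135 + 210)(137 − 122) = 2587.5; ΔPS = ½(135 + 210)(187 − 137) = 8625.
Government spending = 65 × 210 = 13650.
DWL = ½ × 65 × (210 − 135) = 2437.5; fraction = 2437.5 / 13650 = 5/28.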